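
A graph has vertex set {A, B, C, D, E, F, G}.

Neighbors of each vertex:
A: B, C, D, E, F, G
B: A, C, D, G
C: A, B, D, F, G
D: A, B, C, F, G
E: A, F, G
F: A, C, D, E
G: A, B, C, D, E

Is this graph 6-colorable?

Yes

The chromatic number is 5. A, B, C, D, G form a clique, so at least 5 colors are needed.
5 colors suffice: color red → {A}; color blue → {F, G}; color green → {C, E}; color yellow → {D}; color purple → {B}.
Since 6 ≥ 5, a proper 6-coloring certainly exists.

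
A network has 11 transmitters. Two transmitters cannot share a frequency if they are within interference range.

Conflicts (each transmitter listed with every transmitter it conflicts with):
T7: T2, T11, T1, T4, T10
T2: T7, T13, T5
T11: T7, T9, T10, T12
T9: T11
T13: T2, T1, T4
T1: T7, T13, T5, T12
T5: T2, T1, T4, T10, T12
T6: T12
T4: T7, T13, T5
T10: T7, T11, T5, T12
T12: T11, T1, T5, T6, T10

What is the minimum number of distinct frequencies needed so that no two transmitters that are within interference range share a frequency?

3

T5, T10, T12 pairwise conflict, so at least 3 frequencies are needed.
3 frequencies suffice: frequency 1 → {T11, T13, T5, T6}; frequency 2 → {T7, T9, T12}; frequency 3 → {T2, T1, T4, T10}. Each listed conflict is separated.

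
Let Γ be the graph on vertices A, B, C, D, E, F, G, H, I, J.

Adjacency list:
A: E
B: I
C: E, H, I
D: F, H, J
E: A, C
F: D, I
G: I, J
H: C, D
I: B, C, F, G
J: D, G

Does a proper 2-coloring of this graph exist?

No

The cycle D-H-C-I-F-D has odd length 5, so it cannot be 2-colored; at least 3 colors are needed.
So 2 colors are not enough.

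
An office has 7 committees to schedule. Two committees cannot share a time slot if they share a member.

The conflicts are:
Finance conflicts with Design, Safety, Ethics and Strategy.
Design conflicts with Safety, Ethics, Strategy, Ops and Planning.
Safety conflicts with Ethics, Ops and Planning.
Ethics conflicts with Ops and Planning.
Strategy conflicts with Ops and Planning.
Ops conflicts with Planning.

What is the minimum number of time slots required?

5

Design, Safety, Ethics, Ops, Planning pairwise conflict, so at least 5 time slots are needed.
Using 5 time slots: Finance=2, Design=1, Safety=5, Ethics=4, Strategy=4, Ops=2, Planning=3. Every pair that conflicts lands in different time slots.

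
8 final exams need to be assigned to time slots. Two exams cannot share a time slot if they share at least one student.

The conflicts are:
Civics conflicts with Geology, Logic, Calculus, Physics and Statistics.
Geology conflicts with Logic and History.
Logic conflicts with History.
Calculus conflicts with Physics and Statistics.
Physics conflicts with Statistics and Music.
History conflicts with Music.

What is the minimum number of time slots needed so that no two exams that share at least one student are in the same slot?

4

Civics, Calculus, Physics, Statistics all conflict with each other, so at least 4 time slots are needed.
4 time slots suffice: time slot 1 → {Civics, History}; time slot 2 → {Geology, Physics}; time slot 3 → {Logic, Statistics, Music}; time slot 4 → {Calculus}. No two conflicting exams share a time slot.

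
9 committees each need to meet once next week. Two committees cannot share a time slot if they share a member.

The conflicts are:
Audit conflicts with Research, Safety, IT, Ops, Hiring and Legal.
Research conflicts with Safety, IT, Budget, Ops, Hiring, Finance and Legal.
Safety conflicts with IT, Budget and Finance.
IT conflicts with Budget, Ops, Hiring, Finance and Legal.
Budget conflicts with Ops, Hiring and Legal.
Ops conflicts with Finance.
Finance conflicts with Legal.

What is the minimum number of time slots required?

4

Audit, Research, IT, Ops all conflict with each other, so at least 4 time slots are needed.
4 time slots suffice: time slot 1 → {Research}; time slot 2 → {IT}; time slot 3 → {Audit, Budget, Finance}; time slot 4 → {Safety, Ops, Hiring, Legal}. No two conflicting committees share a time slot.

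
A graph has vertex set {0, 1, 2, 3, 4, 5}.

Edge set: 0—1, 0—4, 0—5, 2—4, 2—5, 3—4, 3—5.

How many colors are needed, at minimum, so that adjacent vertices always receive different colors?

3 and 4 are adjacent, so at least 2 colors are needed.
A valid assignment using 2 colors: 0=red, 1=blue, 2=red, 3=red, 4=blue, 5=blue. Every edge joins two different colors.

2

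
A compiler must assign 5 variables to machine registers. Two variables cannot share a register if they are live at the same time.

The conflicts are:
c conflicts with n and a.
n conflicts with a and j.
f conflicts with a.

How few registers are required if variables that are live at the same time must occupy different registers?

c, n, a pairwise conflict, so at least 3 registers are needed.
3 registers suffice: c=3, n=2, f=2, a=1, j=1. No two conflicting variables share a register.

3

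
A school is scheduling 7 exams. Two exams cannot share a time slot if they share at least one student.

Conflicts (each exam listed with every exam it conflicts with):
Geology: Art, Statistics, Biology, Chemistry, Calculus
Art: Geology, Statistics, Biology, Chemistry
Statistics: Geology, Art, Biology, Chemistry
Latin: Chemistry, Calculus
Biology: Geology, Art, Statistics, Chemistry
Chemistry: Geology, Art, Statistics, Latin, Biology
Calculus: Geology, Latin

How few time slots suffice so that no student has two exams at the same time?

5

Geology, Art, Statistics, Biology, Chemistry pairwise conflict, so at least 5 time slots are needed.
5 time slots suffice: time slot 1 → {Geology, Latin}; time slot 2 → {Chemistry, Calculus}; time slot 3 → {Statistics}; time slot 4 → {Biology}; time slot 5 → {Art}. Each listed conflict is separated.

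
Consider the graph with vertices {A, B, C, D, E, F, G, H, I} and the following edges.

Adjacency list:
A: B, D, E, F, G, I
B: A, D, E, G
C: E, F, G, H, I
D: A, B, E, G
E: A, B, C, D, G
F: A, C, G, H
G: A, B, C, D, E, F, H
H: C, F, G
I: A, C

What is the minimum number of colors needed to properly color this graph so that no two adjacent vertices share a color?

5

A, B, D, E, G are pairwise adjacent (a clique of size 5), so at least 5 colors are needed.
5 colors suffice: color 1 → {G, I}; color 2 → {A, C}; color 3 → {E, F}; color 4 → {D, H}; color 5 → {B}. No two adjacent vertices share a color.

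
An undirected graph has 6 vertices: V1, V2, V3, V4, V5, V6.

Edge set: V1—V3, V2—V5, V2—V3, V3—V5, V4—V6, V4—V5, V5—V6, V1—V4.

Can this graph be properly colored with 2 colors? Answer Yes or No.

V4, V5, V6 are mutually adjacent, so at least 3 colors are needed.
So 2 colors are not enough.

No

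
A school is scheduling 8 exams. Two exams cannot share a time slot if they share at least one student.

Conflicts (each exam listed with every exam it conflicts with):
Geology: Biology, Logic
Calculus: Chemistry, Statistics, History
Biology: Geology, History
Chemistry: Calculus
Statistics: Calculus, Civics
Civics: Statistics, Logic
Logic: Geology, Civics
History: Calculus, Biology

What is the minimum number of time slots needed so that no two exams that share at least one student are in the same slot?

3

The cycle History-Calculus-Statistics-Civics-Logic-Geology-Biology-History has odd length 7, so it cannot be 2-colored; at least 3 time slots are needed.
3 time slots suffice: time slot 1 → {Geology, Calculus, Civics}; time slot 2 → {Chemistry, Statistics, Logic, History}; time slot 3 → {Biology}. Every pair that conflicts lands in different time slots.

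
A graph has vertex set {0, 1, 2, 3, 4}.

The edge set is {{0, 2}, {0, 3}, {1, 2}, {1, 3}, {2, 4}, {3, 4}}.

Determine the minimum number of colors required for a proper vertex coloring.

2

2 and 4 are adjacent, so at least 2 colors are needed.
2 colors suffice: color red → {2, 3}; color blue → {0, 1, 4}. Each edge has distinct colors on its endpoints.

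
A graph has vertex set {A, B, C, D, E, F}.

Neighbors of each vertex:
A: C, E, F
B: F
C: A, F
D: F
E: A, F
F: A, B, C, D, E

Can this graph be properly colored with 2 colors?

A, E, F are mutually adjacent, so at least 3 colors are needed.
So 2 colors are not enough.

No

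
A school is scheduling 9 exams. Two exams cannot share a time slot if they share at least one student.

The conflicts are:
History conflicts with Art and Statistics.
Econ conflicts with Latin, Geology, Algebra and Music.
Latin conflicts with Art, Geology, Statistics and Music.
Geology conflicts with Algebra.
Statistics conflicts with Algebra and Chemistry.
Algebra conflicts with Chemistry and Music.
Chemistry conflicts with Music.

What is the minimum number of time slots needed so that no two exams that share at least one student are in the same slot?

3

Statistics, Algebra, Chemistry are mutually in conflict, so at least 3 time slots are needed.
3 time slots suffice: time slot 1 → {History, Latin, Algebra}; time slot 2 → {Art, Geology, Statistics, Music}; time slot 3 → {Econ, Chemistry}. Every pair that conflicts lands in different time slots.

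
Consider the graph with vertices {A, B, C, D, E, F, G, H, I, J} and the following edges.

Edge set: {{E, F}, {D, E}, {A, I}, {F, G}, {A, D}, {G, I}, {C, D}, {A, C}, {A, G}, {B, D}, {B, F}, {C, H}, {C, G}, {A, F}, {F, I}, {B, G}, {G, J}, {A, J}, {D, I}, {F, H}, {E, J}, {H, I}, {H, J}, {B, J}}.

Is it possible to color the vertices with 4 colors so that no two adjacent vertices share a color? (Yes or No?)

Yes

The chromatic number is 4. A, F, G, I form a clique, so at least 4 colors are needed.
4 colors suffice: color 1 → {D, F, J}; color 2 → {A, B, E, H}; color 3 → {G}; color 4 → {C, I}.
That is already a proper 4-coloring.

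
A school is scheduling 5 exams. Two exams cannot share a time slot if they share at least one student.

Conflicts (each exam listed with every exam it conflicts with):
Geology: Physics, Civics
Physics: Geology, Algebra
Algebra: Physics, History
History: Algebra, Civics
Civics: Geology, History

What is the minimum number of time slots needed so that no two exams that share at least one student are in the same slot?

3

The cycle Physics-Algebra-History-Civics-Geology-Physics has odd length 5, so it cannot be 2-colored; at least 3 time slots are needed.
3 time slots suffice: Geology=1, Physics=2, Algebra=3, History=1, Civics=2. No two conflicting exams share a time slot.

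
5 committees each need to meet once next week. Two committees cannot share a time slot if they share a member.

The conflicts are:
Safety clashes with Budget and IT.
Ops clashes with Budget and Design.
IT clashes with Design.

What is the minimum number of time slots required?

3

The cycle Ops-Design-IT-Safety-Budget-Ops has odd length 5, so it cannot be 2-colored; at least 3 time slots are needed.
3 time slots suffice: time slot 1 → {Budget, IT}; time slot 2 → {Safety, Design}; time slot 3 → {Ops}. No two conflicting committees share a time slot.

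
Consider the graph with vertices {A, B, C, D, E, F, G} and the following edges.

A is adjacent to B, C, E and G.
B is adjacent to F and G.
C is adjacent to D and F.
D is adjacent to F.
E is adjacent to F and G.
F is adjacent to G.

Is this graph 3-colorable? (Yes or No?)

Yes

The chromatic number is 3. A, B, G are mutually adjacent, so at least 3 colors are needed.
3 colors suffice: color 1 → {A, F}; color 2 → {C, G}; color 3 → {B, D, E}.
That is already a proper 3-coloring.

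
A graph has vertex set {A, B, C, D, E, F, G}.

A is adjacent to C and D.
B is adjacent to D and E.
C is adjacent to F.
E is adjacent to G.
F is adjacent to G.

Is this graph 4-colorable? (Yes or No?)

The chromatic number is 3. The cycle G-E-B-D-A-C-F-G has odd length 7, so it cannot be 2-colored; at least 3 colors are needed.
3 colors suffice: color 1 → {C, D, G}; color 2 → {A, B, F}; color 3 → {E}.
Since 4 ≥ 3, a proper 4-coloring certainly exists.

Yes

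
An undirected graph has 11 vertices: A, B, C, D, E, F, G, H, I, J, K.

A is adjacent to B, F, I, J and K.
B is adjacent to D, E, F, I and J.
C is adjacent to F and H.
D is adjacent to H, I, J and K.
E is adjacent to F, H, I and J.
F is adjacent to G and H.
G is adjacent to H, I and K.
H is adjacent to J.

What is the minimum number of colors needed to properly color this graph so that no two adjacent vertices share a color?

B, E, F are pairwise adjacent, so at least 3 colors are needed.
3 colors suffice: color red → {B, H, K}; color blue → {F, I, J}; color green → {A, C, D, E, G}. No two adjacent vertices share a color.

3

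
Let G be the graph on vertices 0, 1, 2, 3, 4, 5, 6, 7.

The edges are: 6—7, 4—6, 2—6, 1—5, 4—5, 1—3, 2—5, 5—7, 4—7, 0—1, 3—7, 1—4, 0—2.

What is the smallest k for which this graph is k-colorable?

3

1, 4, 5 are mutually adjacent, so at least 3 colors are needed.
3 colors suffice: color a → {1, 2, 7}; color b → {0, 3, 4}; color c → {5, 6}. No two adjacent vertices share a color.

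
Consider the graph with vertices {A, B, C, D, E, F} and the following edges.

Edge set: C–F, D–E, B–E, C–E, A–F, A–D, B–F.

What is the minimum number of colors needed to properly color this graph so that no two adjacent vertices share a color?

3

The cycle D-E-B-F-A-D has odd length 5, so it cannot be 2-colored; at least 3 colors are needed.
3 colors suffice: A=blue, B=blue, C=blue, D=green, E=red, F=red. Every edge joins two different colors.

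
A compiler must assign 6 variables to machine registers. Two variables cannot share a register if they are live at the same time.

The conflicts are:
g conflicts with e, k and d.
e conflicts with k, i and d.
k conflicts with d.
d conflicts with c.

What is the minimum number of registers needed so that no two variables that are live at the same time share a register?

4

g, e, k, d are mutually in conflict, so at least 4 registers are needed.
4 registers suffice: register 1 → {i, d}; register 2 → {e, c}; register 3 → {k}; register 4 → {g}. Each listed conflict is separated.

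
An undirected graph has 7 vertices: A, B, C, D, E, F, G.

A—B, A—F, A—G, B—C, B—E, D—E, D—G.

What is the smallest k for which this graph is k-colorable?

3

The cycle D-E-B-A-G-D has odd length 5, so it cannot be 2-colored; at least 3 colors are needed.
A valid assignment using 3 colors: A=red, B=blue, C=red, D=blue, E=red, F=blue, G=green. Every edge joins two different colors.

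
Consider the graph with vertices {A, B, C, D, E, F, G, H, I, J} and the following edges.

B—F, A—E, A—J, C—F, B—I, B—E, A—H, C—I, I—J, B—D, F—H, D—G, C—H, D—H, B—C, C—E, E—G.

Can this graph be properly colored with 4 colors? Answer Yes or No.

The chromatic number is 3. C, F, H form a triangle, so at least 3 colors are needed.
A valid assignment using 3 colors: A=2, B=1, C=2, D=2, E=3, F=3, G=1, H=1, I=3, J=1.
Since 4 ≥ 3, a proper 4-coloring certainly exists.

Yes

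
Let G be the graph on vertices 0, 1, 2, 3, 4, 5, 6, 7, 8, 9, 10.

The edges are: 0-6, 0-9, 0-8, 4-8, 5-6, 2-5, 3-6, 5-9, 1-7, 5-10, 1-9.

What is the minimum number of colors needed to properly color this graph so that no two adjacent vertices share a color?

3 and 6 are adjacent, so at least 2 colors are needed.
A valid assignment using 2 colors: 0=red, 1=red, 2=blue, 3=red, 4=red, 5=red, 6=blue, 7=blue, 8=blue, 9=blue, 10=blue. No two adjacent vertices share a color.

2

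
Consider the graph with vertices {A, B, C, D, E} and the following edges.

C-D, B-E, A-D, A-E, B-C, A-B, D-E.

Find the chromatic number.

3

A, B, E are pairwise adjacent, so at least 3 colors are needed.
One proper 3-coloring: A=1, B=2, C=1, D=2, E=3. Every edge joins two different colors.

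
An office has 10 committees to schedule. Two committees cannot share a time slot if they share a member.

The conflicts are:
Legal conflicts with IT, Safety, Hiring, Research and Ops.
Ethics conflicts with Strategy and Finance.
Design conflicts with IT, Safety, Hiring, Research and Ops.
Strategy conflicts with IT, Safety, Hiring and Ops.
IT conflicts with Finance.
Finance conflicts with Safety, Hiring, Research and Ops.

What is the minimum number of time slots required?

Strategy and IT conflict, so at least 2 time slots are needed.
2 time slots suffice: time slot 1 → {Legal, Design, Strategy, Finance}; time slot 2 → {Ethics, IT, Safety, Hiring, Research, Ops}. No two conflicting committees share a time slot.

2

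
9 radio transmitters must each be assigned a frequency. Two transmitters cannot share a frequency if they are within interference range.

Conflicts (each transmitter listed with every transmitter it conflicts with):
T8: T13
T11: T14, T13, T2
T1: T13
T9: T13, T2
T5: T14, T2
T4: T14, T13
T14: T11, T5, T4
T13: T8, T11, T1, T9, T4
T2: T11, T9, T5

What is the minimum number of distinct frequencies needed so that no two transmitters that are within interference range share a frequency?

T4 and T14 conflict, so at least 2 frequencies are needed.
2 frequencies suffice: frequency 1 → {T14, T13, T2}; frequency 2 → {T8, T11, T1, T9, T5, T4}. Each listed conflict is separated.

2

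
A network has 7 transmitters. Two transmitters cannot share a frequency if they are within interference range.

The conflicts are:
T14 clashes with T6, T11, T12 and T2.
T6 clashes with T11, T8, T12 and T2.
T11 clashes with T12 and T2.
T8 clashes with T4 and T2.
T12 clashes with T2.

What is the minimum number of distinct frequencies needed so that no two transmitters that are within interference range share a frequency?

5

T14, T6, T11, T12, T2 are mutually in conflict, so at least 5 frequencies are needed.
5 frequencies suffice: frequency 1 → {T6, T4}; frequency 2 → {T2}; frequency 3 → {T8, T12}; frequency 4 → {T11}; frequency 5 → {T14}. Every pair that conflicts lands in different frequencies.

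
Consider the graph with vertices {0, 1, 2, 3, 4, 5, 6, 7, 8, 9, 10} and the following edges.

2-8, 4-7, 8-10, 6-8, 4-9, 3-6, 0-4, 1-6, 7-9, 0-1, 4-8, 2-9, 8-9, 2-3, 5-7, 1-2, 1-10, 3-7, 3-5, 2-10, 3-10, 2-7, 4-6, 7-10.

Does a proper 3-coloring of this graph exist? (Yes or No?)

No

2, 3, 7, 10 form a clique, so at least 4 colors are needed.
So 3 colors are not enough.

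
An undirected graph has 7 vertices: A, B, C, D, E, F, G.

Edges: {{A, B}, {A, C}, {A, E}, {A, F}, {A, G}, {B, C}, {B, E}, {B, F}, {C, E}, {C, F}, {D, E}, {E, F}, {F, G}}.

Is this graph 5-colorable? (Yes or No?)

The chromatic number is 5. A, B, C, E, F are pairwise adjacent (a clique of size 5), so at least 5 colors are needed.
5 colors suffice: A=blue, B=purple, C=yellow, D=red, E=green, F=red, G=green.
That is already a proper 5-coloring.

Yes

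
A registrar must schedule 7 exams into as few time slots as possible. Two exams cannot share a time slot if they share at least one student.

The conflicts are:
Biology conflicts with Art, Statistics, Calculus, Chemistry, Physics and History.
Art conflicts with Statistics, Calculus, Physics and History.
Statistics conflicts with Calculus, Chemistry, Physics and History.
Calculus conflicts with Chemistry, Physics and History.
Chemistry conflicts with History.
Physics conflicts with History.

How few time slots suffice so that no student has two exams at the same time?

6

Biology, Art, Statistics, Calculus, Physics, History all conflict with each other, so at least 6 time slots are needed.
6 time slots suffice: time slot 1 → {Statistics}; time slot 2 → {Biology}; time slot 3 → {Calculus}; time slot 4 → {History}; time slot 5 → {Chemistry, Physics}; time slot 6 → {Art}. Each listed conflict is separated.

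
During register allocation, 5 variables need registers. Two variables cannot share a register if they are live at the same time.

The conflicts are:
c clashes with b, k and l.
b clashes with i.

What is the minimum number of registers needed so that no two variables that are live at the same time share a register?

2

b and i conflict, so at least 2 registers are needed.
2 registers suffice: c=1, b=2, i=1, k=2, l=2. Every pair that conflicts lands in different registers.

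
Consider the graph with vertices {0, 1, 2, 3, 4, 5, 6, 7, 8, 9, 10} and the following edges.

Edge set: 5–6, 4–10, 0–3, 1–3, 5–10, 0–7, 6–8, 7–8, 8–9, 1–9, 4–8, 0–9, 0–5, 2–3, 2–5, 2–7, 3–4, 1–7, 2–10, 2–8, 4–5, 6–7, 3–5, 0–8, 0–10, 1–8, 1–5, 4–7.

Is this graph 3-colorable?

Yes

The chromatic number is 3. 4, 5, 10 are mutually adjacent, so at least 3 colors are needed.
3 colors suffice: color a → {5, 8}; color b → {0, 1, 2, 4, 6}; color c → {3, 7, 9, 10}.
That is already a proper 3-coloring.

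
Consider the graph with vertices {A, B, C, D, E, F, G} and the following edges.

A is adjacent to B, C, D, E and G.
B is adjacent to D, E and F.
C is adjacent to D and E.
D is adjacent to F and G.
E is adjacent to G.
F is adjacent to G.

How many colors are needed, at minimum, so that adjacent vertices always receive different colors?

D, F, G form a triangle, so at least 3 colors are needed.
One proper 3-coloring: A=blue, B=green, C=green, D=red, E=red, F=blue, G=green. No two adjacent vertices share a color.

3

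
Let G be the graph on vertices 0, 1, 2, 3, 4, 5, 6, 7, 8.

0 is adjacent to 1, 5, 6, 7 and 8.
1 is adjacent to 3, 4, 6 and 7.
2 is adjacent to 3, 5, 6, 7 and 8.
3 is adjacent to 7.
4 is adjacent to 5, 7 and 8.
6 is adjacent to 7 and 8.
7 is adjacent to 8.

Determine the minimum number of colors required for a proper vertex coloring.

0, 6, 7, 8 are pairwise adjacent (a clique of size 4), so at least 4 colors are needed.
4 colors suffice: color a → {5, 7}; color b → {3, 4, 6}; color c → {0, 2}; color d → {1, 8}. Each edge has distinct colors on its endpoints.

4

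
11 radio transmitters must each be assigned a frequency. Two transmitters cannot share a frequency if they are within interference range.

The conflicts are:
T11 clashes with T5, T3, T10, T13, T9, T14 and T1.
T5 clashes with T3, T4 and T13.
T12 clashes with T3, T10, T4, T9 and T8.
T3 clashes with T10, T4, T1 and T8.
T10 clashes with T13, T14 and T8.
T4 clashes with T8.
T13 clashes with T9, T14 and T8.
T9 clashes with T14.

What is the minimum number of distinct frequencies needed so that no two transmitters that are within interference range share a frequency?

T12, T3, T10, T8 all conflict with each other, so at least 4 frequencies are needed.
A valid assignment using 4 frequencies: T11=1, T5=4, T12=1, T3=2, T10=3, T4=3, T13=2, T9=3, T14=4, T1=3, T8=4. Every pair that conflicts lands in different frequencies.

4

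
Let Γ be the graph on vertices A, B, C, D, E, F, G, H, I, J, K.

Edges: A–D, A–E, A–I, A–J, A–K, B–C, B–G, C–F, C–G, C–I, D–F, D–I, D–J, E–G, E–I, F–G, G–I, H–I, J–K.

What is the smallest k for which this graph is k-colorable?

A, D, I are mutually adjacent, so at least 3 colors are needed.
3 colors suffice: color red → {B, F, I, J}; color blue → {A, G, H}; color green → {C, D, E, K}. No two adjacent vertices share a color.

3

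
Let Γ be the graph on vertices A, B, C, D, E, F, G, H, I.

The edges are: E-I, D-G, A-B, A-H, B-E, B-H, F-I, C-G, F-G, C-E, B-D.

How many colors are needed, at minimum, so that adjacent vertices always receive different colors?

A, B, H are pairwise adjacent, so at least 3 colors are needed.
A valid assignment using 3 colors: A=3, B=1, C=3, D=2, E=2, F=2, G=1, H=2, I=1. Every edge joins two different colors.

3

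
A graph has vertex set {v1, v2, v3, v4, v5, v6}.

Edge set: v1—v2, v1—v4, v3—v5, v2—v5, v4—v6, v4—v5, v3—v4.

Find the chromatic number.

v3, v4, v5 are mutually adjacent, so at least 3 colors are needed.
One proper 3-coloring: v1=2, v2=1, v3=3, v4=1, v5=2, v6=2. No two adjacent vertices share a color.

3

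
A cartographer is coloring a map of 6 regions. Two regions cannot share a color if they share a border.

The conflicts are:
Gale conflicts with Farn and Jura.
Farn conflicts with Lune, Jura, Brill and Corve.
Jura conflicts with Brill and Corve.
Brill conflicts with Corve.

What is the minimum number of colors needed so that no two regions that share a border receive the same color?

Farn, Jura, Brill, Corve are mutually in conflict, so at least 4 colors are needed.
4 colors suffice: Gale=3, Farn=1, Lune=2, Jura=2, Brill=3, Corve=4. No two conflicting regions share a color.

4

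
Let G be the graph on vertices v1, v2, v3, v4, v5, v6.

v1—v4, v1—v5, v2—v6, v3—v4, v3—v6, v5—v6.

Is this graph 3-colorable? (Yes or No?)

The chromatic number is 3. The cycle v3-v4-v1-v5-v6-v3 has odd length 5, so it cannot be 2-colored; at least 3 colors are needed.
3 colors suffice: color R → {v1, v6}; color B → {v2, v4, v5}; color G → {v3}.
That is already a proper 3-coloring.

Yes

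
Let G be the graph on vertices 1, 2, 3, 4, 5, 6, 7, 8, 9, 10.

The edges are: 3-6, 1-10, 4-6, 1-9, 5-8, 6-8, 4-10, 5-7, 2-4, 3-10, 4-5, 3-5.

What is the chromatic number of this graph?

5 and 7 are adjacent, so at least 2 colors are needed.
2 colors suffice: 1=b, 2=a, 3=b, 4=b, 5=a, 6=a, 7=b, 8=b, 9=a, 10=a. Each edge has distinct colors on its endpoints.

2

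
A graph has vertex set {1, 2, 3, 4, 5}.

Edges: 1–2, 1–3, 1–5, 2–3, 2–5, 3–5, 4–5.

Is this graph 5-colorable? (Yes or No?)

The chromatic number is 4. 1, 2, 3, 5 are pairwise adjacent (a clique of size 4), so at least 4 colors are needed.
4 colors suffice: 1=yellow, 2=blue, 3=green, 4=blue, 5=red.
Since 5 ≥ 4, a proper 5-coloring certainly exists.

Yes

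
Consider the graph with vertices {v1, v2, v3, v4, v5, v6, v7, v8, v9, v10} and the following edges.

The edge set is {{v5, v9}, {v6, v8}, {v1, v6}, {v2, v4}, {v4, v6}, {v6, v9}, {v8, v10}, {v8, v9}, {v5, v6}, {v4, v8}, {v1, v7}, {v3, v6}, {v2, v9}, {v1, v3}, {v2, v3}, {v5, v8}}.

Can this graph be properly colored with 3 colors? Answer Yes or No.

v5, v6, v8, v9 are mutually adjacent (a clique of size 4), so at least 4 colors are needed.
So 3 colors are not enough.

No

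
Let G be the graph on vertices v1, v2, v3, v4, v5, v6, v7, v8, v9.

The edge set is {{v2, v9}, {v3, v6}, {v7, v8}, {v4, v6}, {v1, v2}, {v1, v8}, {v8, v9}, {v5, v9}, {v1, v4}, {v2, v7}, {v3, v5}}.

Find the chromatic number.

3

The cycle v1-v8-v9-v5-v3-v6-v4-v1 has odd length 7, so it cannot be 2-colored; at least 3 colors are needed.
3 colors suffice: color 1 → {v1, v3, v7, v9}; color 2 → {v2, v4, v5, v8}; color 3 → {v6}. Each edge has distinct colors on its endpoints.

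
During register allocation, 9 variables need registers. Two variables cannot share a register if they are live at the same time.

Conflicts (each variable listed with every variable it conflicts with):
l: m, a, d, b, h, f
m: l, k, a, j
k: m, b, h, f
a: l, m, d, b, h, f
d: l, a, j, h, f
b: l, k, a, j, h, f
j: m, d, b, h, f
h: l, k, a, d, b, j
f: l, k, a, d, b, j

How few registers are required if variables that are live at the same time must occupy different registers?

l, a, d, f are mutually in conflict, so at least 4 registers are needed.
4 registers suffice: l=2, m=1, k=2, a=3, d=4, b=4, j=2, h=1, f=1. Each listed conflict is separated.

4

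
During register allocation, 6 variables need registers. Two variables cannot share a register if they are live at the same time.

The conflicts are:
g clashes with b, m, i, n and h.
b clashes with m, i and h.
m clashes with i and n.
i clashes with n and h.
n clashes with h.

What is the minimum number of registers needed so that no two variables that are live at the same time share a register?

g, b, i, h are mutually in conflict, so at least 4 registers are needed.
Using 4 registers: g=1, b=3, m=4, i=2, n=3, h=4. No two conflicting variables share a register.

4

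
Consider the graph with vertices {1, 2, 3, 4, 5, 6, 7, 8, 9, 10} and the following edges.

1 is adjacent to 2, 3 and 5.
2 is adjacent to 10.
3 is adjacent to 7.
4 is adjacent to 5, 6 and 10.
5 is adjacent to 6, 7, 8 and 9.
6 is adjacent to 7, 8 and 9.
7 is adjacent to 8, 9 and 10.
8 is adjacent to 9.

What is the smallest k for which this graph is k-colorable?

5

5, 6, 7, 8, 9 are pairwise adjacent (a clique of size 5), so at least 5 colors are needed.
5 colors suffice: 1=a, 2=c, 3=b, 4=a, 5=b, 6=c, 7=a, 8=d, 9=e, 10=b. No two adjacent vertices share a color.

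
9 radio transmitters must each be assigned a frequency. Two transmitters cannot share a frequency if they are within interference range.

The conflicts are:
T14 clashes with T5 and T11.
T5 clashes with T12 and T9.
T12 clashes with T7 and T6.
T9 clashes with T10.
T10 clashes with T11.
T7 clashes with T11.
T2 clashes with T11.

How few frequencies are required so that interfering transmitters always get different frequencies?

3

The cycle T7-T12-T5-T14-T11-T7 has odd length 5, so it cannot be 2-colored; at least 3 frequencies are needed.
3 frequencies suffice: frequency 1 → {T5, T6, T11}; frequency 2 → {T14, T12, T9, T2}; frequency 3 → {T10, T7}. Each listed conflict is separated.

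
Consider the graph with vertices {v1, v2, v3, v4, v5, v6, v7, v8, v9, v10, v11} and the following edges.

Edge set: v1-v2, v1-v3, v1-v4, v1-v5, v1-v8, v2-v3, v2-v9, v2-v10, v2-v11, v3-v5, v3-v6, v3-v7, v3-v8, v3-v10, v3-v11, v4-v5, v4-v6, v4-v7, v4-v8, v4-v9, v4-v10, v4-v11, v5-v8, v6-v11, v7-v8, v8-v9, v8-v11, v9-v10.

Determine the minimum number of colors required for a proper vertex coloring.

4

v1, v3, v5, v8 are pairwise adjacent (a clique of size 4), so at least 4 colors are needed.
4 colors suffice: color R → {v3, v4}; color B → {v2, v6, v8}; color G → {v1, v7, v10, v11}; color Y → {v5, v9}. No two adjacent vertices share a color.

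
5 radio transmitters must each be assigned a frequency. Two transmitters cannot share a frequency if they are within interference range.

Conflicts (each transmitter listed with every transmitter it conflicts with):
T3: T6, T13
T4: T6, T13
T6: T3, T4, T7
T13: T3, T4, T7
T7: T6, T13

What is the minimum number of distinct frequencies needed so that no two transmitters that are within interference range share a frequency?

2

T6 and T7 conflict, so at least 2 frequencies are needed.
A valid assignment using 2 frequencies: T3=2, T4=2, T6=1, T13=1, T7=2. Every pair that conflicts lands in different frequencies.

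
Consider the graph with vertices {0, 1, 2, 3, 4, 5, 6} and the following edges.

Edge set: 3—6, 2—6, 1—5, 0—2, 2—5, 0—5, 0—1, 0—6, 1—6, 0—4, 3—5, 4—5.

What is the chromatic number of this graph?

3

0, 1, 5 are mutually adjacent, so at least 3 colors are needed.
A valid assignment using 3 colors: 0=blue, 1=green, 2=green, 3=blue, 4=green, 5=red, 6=red. Each edge has distinct colors on its endpoints.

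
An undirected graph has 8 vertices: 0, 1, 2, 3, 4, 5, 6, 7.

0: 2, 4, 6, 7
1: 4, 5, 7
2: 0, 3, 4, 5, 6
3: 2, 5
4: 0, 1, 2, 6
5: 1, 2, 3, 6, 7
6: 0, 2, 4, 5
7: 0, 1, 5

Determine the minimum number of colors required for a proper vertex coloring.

0, 2, 4, 6 are mutually adjacent (a clique of size 4), so at least 4 colors are needed.
4 colors suffice: 0=a, 1=b, 2=b, 3=c, 4=d, 5=a, 6=c, 7=c. Each edge has distinct colors on its endpoints.

4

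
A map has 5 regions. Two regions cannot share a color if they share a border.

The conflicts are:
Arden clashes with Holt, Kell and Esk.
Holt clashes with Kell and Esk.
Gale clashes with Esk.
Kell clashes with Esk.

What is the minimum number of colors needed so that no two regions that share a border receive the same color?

Arden, Holt, Kell, Esk are mutually in conflict, so at least 4 colors are needed.
4 colors suffice: color 1 → {Esk}; color 2 → {Holt, Gale}; color 3 → {Arden}; color 4 → {Kell}. Each listed conflict is separated.

4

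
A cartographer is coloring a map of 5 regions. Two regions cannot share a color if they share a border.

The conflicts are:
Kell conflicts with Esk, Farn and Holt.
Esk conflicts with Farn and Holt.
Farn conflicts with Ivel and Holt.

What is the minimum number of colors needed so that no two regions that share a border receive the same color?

Kell, Esk, Farn, Holt all conflict with each other, so at least 4 colors are needed.
One proper 4-coloring: Kell=4, Esk=3, Farn=1, Ivel=2, Holt=2. Every pair that conflicts lands in different colors.

4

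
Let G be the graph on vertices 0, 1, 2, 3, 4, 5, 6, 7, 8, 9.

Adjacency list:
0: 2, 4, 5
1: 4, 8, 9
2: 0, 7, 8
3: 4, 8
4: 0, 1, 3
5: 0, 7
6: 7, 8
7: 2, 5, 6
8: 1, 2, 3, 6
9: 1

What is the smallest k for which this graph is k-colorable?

3

The cycle 2-8-1-4-0-2 has odd length 5, so it cannot be 2-colored; at least 3 colors are needed.
3 colors suffice: color a → {0, 7, 8, 9}; color b → {1, 2, 3, 5, 6}; color c → {4}. Every edge joins two different colors.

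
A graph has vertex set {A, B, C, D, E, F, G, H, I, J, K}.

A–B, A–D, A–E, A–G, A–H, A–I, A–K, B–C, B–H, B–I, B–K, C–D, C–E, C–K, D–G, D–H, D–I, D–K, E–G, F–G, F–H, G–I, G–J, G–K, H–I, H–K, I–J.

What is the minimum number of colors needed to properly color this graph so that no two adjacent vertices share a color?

A, D, H, K are pairwise adjacent (a clique of size 4), so at least 4 colors are needed.
4 colors suffice: color red → {A, C, F, J}; color blue → {G, H}; color green → {B, D, E}; color yellow → {I, K}. Each edge has distinct colors on its endpoints.

4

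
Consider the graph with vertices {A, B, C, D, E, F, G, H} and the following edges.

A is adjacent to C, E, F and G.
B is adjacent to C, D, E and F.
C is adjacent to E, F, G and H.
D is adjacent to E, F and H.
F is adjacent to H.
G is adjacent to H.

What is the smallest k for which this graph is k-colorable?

C, G, H form a triangle, so at least 3 colors are needed.
3 colors suffice: color 1 → {C, D}; color 2 → {E, F, G}; color 3 → {A, B, H}. Every edge joins two different colors.

3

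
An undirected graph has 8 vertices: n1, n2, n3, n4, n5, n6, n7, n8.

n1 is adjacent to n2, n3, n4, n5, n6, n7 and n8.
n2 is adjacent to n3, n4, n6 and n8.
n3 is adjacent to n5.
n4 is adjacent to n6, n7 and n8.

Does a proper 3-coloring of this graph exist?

n1, n2, n4, n8 are pairwise adjacent (a clique of size 4), so at least 4 colors are needed.
So 3 colors are not enough.

No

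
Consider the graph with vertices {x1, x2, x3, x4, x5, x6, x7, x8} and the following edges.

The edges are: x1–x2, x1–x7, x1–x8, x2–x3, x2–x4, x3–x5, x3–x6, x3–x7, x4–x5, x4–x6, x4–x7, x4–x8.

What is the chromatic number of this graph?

2

x3 and x6 are adjacent, so at least 2 colors are needed.
2 colors suffice: color 1 → {x1, x3, x4}; color 2 → {x2, x5, x6, x7, x8}. Each edge has distinct colors on its endpoints.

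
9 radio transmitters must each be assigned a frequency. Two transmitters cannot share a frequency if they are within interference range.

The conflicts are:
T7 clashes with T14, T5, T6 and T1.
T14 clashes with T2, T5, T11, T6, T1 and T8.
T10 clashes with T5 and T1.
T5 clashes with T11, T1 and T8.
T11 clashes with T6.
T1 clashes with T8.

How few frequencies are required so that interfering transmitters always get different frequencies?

T14, T5, T1, T8 pairwise conflict, so at least 4 frequencies are needed.
4 frequencies suffice: frequency 1 → {T14, T10}; frequency 2 → {T2, T5, T6}; frequency 3 → {T11, T1}; frequency 4 → {T7, T8}. Each listed conflict is separated.

4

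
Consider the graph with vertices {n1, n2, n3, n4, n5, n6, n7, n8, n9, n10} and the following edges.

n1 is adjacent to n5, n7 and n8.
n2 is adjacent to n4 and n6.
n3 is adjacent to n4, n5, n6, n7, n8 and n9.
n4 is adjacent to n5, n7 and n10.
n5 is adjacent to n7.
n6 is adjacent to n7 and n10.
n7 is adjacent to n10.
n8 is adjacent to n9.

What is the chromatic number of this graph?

4

n3, n4, n5, n7 are mutually adjacent (a clique of size 4), so at least 4 colors are needed.
4 colors suffice: color 1 → {n1, n2, n3, n10}; color 2 → {n7, n8}; color 3 → {n4, n6, n9}; color 4 → {n5}. Every edge joins two different colors.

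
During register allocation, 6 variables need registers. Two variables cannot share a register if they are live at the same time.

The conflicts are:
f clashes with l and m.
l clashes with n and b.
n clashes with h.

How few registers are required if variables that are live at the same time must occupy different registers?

2

l and b conflict, so at least 2 registers are needed.
Using 2 registers: f=2, l=1, n=2, b=2, m=1, h=1. Each listed conflict is separated.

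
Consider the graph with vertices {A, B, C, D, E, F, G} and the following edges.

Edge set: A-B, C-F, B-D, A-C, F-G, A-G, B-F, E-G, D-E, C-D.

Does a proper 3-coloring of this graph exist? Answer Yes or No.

The chromatic number is 3. The cycle B-A-G-E-D-B has odd length 5, so it cannot be 2-colored; at least 3 colors are needed.
One proper 3-coloring: A=3, B=2, C=2, D=1, E=2, F=3, G=1.
That is already a proper 3-coloring.

Yes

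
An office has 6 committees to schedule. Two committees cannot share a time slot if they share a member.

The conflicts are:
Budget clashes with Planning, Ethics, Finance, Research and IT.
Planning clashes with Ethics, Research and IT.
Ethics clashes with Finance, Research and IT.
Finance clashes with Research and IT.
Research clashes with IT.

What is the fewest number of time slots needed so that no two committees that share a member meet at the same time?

5

Budget, Planning, Ethics, Research, IT pairwise conflict, so at least 5 time slots are needed.
5 time slots suffice: time slot 1 → {IT}; time slot 2 → {Budget}; time slot 3 → {Research}; time slot 4 → {Ethics}; time slot 5 → {Planning, Finance}. Every pair that conflicts lands in different time slots.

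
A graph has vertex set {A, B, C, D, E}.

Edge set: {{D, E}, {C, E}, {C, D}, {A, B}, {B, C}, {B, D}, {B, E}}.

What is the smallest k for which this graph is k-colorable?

B, C, D, E are pairwise adjacent (a clique of size 4), so at least 4 colors are needed.
4 colors suffice: color 1 → {B}; color 2 → {A, C}; color 3 → {D}; color 4 → {E}. Every edge joins two different colors.

4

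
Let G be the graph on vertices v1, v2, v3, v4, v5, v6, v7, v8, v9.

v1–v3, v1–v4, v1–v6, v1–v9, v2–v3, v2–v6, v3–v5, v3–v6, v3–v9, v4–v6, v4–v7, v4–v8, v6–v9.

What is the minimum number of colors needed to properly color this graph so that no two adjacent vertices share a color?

v1, v3, v6, v9 are pairwise adjacent (a clique of size 4), so at least 4 colors are needed.
A valid assignment using 4 colors: v1=3, v2=3, v3=1, v4=1, v5=2, v6=2, v7=2, v8=2, v9=4. No two adjacent vertices share a color.

4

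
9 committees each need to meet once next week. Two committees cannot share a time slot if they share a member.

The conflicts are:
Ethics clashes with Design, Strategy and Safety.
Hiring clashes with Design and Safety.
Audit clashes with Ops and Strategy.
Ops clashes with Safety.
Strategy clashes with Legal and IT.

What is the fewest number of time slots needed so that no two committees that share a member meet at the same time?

3

The cycle Audit-Ops-Safety-Ethics-Strategy-Audit has odd length 5, so it cannot be 2-colored; at least 3 time slots are needed.
Using 3 time slots: Ethics=2, Hiring=2, Audit=3, Design=1, Ops=2, Strategy=1, Safety=1, Legal=2, IT=2. Each listed conflict is separated.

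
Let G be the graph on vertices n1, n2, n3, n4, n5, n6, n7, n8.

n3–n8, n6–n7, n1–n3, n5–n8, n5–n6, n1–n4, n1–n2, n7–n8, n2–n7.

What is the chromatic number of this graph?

The cycle n8-n3-n1-n2-n7-n8 has odd length 5, so it cannot be 2-colored; at least 3 colors are needed.
A valid assignment using 3 colors: n1=red, n2=green, n3=blue, n4=blue, n5=blue, n6=red, n7=blue, n8=red. No two adjacent vertices share a color.

3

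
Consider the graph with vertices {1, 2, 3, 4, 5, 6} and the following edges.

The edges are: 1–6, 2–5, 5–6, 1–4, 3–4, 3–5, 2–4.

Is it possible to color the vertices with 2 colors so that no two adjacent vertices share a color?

No

The cycle 6-5-3-4-1-6 has odd length 5, so it cannot be 2-colored; at least 3 colors are needed.
So 2 colors are not enough.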